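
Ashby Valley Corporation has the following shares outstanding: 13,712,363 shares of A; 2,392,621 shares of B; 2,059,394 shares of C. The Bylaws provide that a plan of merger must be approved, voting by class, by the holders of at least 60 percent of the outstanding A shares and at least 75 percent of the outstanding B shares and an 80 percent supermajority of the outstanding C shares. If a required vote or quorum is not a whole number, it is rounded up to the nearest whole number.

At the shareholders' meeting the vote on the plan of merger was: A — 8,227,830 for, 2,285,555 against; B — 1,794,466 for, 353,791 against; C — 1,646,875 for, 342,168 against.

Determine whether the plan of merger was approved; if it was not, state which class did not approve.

A: 3/5 of 13712363 = 8227417.80, rounded up to 8227418; 8,227,418 required, 8,227,830 in favor — approved.
B: 3/4 of 2392621 = 1794465.75, rounded up to 1794466; 1,794,466 required, 1,794,466 in favor — approved.
C: 4/5 of 2059394 = 1647515.20, rounded up to 1647516; 1,647,516 required, 1,646,875 in favor — not approved.

Not approved — the C shares did not give the required vote.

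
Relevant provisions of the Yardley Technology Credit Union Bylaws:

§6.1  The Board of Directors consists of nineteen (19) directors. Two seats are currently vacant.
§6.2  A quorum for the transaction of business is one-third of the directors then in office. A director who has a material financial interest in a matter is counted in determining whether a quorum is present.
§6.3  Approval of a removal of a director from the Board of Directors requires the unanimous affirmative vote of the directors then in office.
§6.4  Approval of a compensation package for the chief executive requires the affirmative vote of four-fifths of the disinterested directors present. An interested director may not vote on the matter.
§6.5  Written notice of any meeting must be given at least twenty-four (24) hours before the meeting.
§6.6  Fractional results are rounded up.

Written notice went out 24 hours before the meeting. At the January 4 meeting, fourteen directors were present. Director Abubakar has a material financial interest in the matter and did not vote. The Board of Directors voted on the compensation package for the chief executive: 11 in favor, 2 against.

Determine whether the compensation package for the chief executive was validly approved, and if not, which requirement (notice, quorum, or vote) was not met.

Valid — all requirements satisfied.

Notice: 24 hours given; 24 required (24 ≥ 24). Satisfied.
Quorum: 14 present (interested directors count toward quorum); quorum is 6. Satisfied.
Vote: the compensation package for the chief executive requires four-fifths of the disinterested directors present (14 − 1 = 13). 4/5 of 13 = 10.40, rounded up to 11, so 11 affirmative votes are needed; 11 voted in favor. Satisfied.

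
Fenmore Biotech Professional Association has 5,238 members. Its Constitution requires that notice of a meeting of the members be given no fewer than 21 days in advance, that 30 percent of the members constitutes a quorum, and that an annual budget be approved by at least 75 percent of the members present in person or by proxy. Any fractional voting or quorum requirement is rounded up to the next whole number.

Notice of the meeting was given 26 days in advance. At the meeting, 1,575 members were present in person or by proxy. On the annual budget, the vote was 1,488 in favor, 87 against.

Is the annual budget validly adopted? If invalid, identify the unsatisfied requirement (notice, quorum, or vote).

Notice: 26 days given; 21 required. Satisfied.
Quorum: 30% of 5,238 = 1,571.40, rounded up to 1,572; 1,575 present. Satisfied.
Vote: requires three-fourths of those present (1,575); 3/4 of 1575 = 1181.25, rounded up to 1182, so 1,182 needed; 1,488 in favor. Satisfied.

Valid — all requirements satisfied.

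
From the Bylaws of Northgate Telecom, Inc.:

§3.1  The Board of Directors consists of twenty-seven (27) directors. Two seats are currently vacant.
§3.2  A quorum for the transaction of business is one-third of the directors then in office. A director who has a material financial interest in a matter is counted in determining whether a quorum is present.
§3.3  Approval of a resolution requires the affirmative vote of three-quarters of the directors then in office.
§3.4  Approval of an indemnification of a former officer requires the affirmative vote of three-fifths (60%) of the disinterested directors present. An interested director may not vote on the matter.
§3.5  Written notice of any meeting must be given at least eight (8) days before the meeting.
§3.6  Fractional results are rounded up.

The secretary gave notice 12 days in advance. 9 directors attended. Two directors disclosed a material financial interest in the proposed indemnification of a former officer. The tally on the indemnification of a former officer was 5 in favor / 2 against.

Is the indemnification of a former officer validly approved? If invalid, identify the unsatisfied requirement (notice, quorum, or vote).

Notice: 12 days given; 8 required (12 ≥ 8). Satisfied.
Quorum: 9 present (interested directors count toward quorum); quorum is 9. Satisfied.
Vote: the indemnification of a former officer requires three-fifths of the disinterested directors present (9 − 2 = 7). 3/5 of 7 = 4.20, rounded up to 5, so 5 affirmative votes are needed; 5 voted in favor. Satisfied.

Valid — all requirements satisfied.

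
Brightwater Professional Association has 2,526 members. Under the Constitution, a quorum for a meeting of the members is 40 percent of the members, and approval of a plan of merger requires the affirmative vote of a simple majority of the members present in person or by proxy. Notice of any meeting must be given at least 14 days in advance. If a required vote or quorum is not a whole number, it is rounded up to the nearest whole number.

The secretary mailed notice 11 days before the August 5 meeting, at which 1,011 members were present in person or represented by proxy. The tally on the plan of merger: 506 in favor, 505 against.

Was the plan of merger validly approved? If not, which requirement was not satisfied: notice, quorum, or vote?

Invalid — notice requirement not satisfied.

Notice: 11 days given; 14 required. Not satisfied.
Quorum: 40% of 2,526 = 1,010.40, rounded up to 1,011; 1,011 present. Satisfied.
Vote: requires a majority of those present (1,011); a majority of 1011 is 506, so 506 needed; 506 in favor. Satisfied.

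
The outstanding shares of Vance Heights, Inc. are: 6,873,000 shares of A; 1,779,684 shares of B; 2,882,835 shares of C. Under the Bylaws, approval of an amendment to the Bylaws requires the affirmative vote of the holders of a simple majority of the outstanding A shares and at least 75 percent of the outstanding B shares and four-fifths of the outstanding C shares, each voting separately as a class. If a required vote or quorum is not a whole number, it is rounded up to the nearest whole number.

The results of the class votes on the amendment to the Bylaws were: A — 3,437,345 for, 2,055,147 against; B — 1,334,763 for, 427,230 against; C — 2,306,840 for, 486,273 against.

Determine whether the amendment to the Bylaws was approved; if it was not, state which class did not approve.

Approved — every class gave the required vote.

A: a majority of 6873000 is 3436501; 3,436,501 required, 3,437,345 in favor — approved.
B: 3/4 of 1779684 = 1334763; 1,334,763 required, 1,334,763 in favor — approved.
C: 4/5 of 2882835 = 2306268; 2,306,268 required, 2,306,840 in favor — approved.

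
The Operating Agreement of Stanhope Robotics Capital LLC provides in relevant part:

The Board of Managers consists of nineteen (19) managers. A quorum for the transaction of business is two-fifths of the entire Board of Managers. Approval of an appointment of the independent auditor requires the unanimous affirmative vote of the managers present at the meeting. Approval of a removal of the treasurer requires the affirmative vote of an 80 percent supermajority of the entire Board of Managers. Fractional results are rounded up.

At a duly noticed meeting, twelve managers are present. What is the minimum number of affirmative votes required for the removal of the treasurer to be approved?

16

The removal of the treasurer requires four-fifths of the entire Board of Managers (19).
4/5 of 19 = 15.20, rounded up to 16.
(Only 12 can vote, so the removal of the treasurer cannot pass at this meeting, but the required vote is still 16.)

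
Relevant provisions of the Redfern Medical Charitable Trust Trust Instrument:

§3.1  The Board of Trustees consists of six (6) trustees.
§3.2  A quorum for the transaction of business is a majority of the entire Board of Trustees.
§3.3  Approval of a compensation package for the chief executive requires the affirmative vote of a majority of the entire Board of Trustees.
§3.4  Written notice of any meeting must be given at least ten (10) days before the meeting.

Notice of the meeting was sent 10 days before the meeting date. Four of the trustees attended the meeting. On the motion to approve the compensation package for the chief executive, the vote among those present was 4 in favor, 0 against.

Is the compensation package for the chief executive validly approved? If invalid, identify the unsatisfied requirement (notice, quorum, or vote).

Notice: 10 days given; 10 required (10 ≥ 10). Satisfied.
Quorum: 4 present; quorum is 4. Satisfied.
Vote: the compensation package for the chief executive requires a majority of the entire Board of Trustees (6). A majority of 6 is 4, so 4 affirmative votes are needed; 4 voted in favor. Satisfied.

Valid — all requirements satisfied.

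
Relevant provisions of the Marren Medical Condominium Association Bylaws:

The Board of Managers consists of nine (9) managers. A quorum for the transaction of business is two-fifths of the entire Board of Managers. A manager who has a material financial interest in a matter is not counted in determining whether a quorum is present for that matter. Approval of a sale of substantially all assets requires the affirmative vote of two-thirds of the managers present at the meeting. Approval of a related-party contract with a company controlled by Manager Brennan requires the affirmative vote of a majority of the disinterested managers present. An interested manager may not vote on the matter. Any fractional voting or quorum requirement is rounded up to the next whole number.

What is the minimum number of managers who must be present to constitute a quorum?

2/5 of 9 = 3.60, rounded up to 4.

4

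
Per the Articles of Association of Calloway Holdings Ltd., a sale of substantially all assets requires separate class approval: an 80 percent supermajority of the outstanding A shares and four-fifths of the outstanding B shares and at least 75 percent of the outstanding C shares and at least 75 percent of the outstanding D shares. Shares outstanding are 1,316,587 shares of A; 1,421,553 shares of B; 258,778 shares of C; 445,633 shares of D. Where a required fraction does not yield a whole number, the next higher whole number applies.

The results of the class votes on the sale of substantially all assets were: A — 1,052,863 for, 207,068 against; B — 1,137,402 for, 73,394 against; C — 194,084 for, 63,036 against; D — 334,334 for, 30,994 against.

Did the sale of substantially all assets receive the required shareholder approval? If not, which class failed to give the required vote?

A: 4/5 of 1316587 = 1053269.60, rounded up to 1053270; 1,053,270 required, 1,052,863 in favor — not approved.
B: 4/5 of 1421553 = 1137242.40, rounded up to 1137243; 1,137,243 required, 1,137,402 in favor — approved.
C: 3/4 of 258778 = 194083.50, rounded up to 194084; 194,084 required, 194,084 in favor — approved.
D: 3/4 of 445633 = 334224.75, rounded up to 334225; 334,225 required, 334,334 in favor — approved.

Not approved — the A shares did not give the required vote.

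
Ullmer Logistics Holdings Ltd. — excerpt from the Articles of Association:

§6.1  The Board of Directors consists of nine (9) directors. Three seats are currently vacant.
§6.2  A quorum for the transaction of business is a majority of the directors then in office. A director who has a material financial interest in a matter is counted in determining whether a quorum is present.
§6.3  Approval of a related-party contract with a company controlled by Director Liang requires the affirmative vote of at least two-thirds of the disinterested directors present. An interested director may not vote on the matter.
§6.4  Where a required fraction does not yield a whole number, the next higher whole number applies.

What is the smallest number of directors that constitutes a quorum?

A majority of 6 is 4.

4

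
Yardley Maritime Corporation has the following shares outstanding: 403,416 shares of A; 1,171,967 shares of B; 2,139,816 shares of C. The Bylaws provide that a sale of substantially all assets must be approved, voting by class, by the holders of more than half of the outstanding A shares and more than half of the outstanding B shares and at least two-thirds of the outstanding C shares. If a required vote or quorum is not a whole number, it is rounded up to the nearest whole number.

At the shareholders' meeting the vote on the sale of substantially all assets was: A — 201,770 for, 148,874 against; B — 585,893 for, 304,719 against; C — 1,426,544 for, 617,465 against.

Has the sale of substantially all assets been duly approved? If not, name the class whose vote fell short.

Not approved — the B shares did not give the required vote.

A: a majority of 403416 is 201709; 201,709 required, 201,770 in favor — approved.
B: a majority of 1171967 is 585984; 585,984 required, 585,893 in favor — not approved.
C: 2/3 of 2139816 = 1426544; 1,426,544 required, 1,426,544 in favor — approved.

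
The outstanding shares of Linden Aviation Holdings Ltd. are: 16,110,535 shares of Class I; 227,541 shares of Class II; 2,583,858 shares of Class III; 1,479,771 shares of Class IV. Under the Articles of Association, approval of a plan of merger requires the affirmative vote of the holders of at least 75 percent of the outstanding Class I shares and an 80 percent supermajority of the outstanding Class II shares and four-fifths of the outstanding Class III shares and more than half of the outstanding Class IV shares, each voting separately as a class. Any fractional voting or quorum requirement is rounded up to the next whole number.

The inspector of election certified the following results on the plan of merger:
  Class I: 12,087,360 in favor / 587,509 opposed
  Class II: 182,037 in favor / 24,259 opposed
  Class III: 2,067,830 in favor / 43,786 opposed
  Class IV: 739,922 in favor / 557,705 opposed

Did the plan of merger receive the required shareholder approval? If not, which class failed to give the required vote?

Approved — every class gave the required vote.

Class I: 3/4 of 16110535 = 12082901.25, rounded up to 12082902; 12,082,902 required, 12,087,360 in favor — approved.
Class II: 4/5 of 227541 = 182032.80, rounded up to 182033; 182,033 required, 182,037 in favor — approved.
Class III: 4/5 of 2583858 = 2067086.40, rounded up to 2067087; 2,067,087 required, 2,067,830 in favor — approved.
Class IV: a majority of 1479771 is 739886; 739,886 required, 739,922 in favor — approved.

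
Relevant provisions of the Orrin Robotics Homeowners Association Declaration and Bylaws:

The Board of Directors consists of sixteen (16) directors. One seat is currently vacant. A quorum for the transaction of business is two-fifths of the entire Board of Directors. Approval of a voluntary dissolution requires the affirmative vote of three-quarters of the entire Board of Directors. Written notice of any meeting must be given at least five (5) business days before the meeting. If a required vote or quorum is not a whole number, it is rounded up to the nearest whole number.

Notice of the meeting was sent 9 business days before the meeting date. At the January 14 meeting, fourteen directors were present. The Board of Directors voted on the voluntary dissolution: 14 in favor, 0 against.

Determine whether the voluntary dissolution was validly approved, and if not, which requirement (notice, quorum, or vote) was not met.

Valid — all requirements satisfied.

Notice: 9 business days given; 5 required (9 ≥ 5). Satisfied.
Quorum: 14 present; quorum is 7. Satisfied.
Vote: the voluntary dissolution requires three-fourths of the entire Board of Directors (16). 3/4 of 16 = 12, so 12 affirmative votes are needed; 14 voted in favor. Satisfied.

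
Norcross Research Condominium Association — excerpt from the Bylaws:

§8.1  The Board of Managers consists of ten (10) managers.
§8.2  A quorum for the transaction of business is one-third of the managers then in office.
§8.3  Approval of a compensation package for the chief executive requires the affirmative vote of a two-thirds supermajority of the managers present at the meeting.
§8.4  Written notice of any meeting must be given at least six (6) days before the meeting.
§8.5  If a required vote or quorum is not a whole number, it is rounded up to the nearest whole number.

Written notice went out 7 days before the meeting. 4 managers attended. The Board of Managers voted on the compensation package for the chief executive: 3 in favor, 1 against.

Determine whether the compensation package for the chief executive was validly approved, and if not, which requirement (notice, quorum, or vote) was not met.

Valid — all requirements satisfied.

Notice: 7 days given; 6 required (7 ≥ 6). Satisfied.
Quorum: 4 present; quorum is 4. Satisfied.
Vote: the compensation package for the chief executive requires two-thirds of the managers present (4). 2/3 of 4 = 2.67, rounded up to 3, so 3 affirmative votes are needed; 3 voted in favor. Satisfied.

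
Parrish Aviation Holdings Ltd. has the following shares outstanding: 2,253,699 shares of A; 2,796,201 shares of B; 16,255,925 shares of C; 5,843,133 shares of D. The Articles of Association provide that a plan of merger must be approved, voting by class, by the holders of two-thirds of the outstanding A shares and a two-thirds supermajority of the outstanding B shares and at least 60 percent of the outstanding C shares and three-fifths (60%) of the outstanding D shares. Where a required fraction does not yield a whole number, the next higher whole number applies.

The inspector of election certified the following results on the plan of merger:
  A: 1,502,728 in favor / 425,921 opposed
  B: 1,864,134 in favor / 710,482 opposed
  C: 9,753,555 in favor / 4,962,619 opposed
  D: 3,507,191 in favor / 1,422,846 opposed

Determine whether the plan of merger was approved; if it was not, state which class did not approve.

Approved — every class gave the required vote.

A: 2/3 of 2253699 = 1502466; 1,502,466 required, 1,502,728 in favor — approved.
B: 2/3 of 2796201 = 1864134; 1,864,134 required, 1,864,134 in favor — approved.
C: 3/5 of 16255925 = 9753555; 9,753,555 required, 9,753,555 in favor — approved.
D: 3/5 of 5843133 = 3505879.80, rounded up to 3505880; 3,505,880 required, 3,507,191 in favor — approved.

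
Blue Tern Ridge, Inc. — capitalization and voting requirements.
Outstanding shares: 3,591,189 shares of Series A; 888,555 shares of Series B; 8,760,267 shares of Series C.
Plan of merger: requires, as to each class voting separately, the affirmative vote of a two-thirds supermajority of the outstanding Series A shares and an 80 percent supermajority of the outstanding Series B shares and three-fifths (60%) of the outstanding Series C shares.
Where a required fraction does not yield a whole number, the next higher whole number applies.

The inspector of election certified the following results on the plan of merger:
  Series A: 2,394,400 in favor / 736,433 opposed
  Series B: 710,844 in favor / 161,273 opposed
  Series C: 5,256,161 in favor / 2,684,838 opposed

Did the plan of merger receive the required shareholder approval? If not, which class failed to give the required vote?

Approved — every class gave the required vote.

Series A: 2/3 of 3591189 = 2394126; 2,394,126 required, 2,394,400 in favor — approved.
Series B: 4/5 of 888555 = 710844; 710,844 required, 710,844 in favor — approved.
Series C: 3/5 of 8760267 = 5256160.20, rounded up to 5256161; 5,256,161 required, 5,256,161 in favor — approved.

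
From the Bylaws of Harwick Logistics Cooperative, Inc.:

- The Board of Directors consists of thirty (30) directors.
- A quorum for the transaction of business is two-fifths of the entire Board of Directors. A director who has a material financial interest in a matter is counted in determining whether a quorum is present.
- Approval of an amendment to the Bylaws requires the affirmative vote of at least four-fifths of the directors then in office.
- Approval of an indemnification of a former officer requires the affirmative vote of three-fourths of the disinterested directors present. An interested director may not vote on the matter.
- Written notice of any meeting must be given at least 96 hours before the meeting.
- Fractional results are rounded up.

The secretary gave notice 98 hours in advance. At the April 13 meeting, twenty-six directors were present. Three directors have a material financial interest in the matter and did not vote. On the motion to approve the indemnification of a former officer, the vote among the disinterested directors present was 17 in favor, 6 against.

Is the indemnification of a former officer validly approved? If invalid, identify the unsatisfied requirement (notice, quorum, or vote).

Invalid — vote requirement not satisfied.

Notice: 98 hours given; 96 required (98 ≥ 96). Satisfied.
Quorum: 26 present (interested directors count toward quorum); quorum is 12. Satisfied.
Vote: the indemnification of a former officer requires three-fourths of the disinterested directors present (26 − 3 = 23). 3/4 of 23 = 17.25, rounded up to 18, so 18 affirmative votes are needed; 17 voted in favor. Not satisfied.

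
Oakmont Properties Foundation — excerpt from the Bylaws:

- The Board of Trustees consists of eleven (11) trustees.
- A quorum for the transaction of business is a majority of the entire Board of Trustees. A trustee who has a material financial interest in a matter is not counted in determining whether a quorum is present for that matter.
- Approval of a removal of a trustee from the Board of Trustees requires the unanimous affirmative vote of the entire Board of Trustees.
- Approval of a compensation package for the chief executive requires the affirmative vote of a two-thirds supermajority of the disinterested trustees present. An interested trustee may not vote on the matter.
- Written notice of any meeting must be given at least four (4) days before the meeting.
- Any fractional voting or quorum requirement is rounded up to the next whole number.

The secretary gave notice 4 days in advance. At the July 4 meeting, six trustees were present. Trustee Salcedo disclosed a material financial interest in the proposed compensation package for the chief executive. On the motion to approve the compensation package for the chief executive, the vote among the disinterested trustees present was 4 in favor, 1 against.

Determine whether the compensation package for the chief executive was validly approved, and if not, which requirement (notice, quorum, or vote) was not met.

Invalid — quorum requirement not satisfied.

Notice: 4 days given; 4 required (4 ≥ 4). Satisfied.
Quorum: 6 present, but the 1 interested trustee does not count, leaving 5. Quorum is 6. Not satisfied.
Vote: the compensation package for the chief executive requires two-thirds of the disinterested trustees present (6 − 1 = 5). 2/3 of 5 = 3.33, rounded up to 4, so 4 affirmative votes are needed; 4 voted in favor. Satisfied. (Moot — without a quorum no business can be validly transacted.)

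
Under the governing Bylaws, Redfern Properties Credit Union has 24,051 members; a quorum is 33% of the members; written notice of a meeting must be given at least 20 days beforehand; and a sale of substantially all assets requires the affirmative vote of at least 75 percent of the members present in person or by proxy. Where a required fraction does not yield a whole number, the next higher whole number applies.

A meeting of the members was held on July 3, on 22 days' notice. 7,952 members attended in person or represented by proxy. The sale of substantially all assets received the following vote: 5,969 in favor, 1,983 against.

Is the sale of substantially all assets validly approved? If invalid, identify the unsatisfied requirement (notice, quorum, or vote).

Notice: 22 days given; 20 required. Satisfied.
Quorum: 33% of 24,051 = 7,936.83, rounded up to 7,937; 7,952 present. Satisfied.
Vote: requires three-fourths of those present (7,952); 3/4 of 7952 = 5964, so 5,964 needed; 5,969 in favor. Satisfied.

Valid — all requirements satisfied.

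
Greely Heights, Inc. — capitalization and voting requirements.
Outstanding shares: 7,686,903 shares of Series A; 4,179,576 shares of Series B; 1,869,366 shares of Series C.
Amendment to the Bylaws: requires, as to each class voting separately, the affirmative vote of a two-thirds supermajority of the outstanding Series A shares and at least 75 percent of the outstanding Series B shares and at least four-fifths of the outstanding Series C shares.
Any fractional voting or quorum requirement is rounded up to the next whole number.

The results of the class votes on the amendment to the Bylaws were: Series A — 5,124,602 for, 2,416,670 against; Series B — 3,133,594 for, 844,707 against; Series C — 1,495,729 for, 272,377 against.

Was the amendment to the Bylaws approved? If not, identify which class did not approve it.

Series A: 2/3 of 7686903 = 5124602; 5,124,602 required, 5,124,602 in favor — approved.
Series B: 3/4 of 4179576 = 3134682; 3,134,682 required, 3,133,594 in favor — not approved.
Series C: 4/5 of 1869366 = 1495492.80, rounded up to 1495493; 1,495,493 required, 1,495,729 in favor — approved.

Not approved — the Series B shares did not give the required vote.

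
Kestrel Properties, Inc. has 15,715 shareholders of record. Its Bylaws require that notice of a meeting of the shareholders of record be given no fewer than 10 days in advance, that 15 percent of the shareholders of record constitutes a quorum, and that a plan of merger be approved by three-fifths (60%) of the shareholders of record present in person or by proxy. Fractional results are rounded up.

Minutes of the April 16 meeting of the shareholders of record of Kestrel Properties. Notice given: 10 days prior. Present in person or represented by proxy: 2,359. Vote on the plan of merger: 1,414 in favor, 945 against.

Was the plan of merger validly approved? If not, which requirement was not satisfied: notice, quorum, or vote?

Invalid — vote requirement not satisfied.

Notice: 10 days given; 10 required. Satisfied.
Quorum: 15% of 15,715 = 2,357.25, rounded up to 2,358; 2,359 present. Satisfied.
Vote: requires three-fifths of those present (2,359); 3/5 of 2359 = 1415.40, rounded up to 1416, so 1,416 needed; 1,414 in favor. Not satisfied.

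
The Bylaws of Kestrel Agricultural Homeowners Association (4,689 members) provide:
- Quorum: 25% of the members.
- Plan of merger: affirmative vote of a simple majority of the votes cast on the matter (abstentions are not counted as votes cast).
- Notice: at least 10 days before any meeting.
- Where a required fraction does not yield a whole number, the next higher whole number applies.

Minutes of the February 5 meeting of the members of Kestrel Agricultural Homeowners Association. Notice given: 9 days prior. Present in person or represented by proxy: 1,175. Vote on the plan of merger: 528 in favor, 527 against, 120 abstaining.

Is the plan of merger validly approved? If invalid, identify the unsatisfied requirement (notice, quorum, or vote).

Invalid — notice requirement not satisfied.

Notice: 9 days given; 10 required. Not satisfied.
Quorum: 25% of 4,689 = 1,172.25, rounded up to 1,173; 1,175 present. Satisfied.
Vote: requires a majority of the votes cast (1,175 − 120 abstaining = 1,055); a majority of 1055 is 528, so 528 needed; 528 in favor. Satisfied.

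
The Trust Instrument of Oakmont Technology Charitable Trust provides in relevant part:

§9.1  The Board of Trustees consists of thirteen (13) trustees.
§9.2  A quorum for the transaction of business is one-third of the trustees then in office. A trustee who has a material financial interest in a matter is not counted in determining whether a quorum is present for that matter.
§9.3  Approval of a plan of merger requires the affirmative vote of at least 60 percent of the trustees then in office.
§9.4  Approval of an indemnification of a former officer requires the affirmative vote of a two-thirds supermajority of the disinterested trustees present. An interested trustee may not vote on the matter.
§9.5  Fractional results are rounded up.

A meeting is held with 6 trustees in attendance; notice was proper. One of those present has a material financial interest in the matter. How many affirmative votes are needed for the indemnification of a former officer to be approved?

4

The indemnification of a former officer requires two-thirds of the disinterested trustees present (6 − 1 = 5).
2/3 of 5 = 3.33, rounded up to 4.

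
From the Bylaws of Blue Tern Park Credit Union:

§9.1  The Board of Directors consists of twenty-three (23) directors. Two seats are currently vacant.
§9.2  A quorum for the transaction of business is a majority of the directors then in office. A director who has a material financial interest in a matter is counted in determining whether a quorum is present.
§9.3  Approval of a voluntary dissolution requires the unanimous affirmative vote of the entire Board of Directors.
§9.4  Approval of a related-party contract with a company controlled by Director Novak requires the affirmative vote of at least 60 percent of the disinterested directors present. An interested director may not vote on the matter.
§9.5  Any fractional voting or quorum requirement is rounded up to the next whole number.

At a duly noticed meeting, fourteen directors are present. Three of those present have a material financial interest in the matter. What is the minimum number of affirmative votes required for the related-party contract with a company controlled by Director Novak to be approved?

7

The related-party contract with a company controlled by Director Novak requires three-fifths of the disinterested directors present (14 − 3 = 11).
3/5 of 11 = 6.60, rounded up to 7.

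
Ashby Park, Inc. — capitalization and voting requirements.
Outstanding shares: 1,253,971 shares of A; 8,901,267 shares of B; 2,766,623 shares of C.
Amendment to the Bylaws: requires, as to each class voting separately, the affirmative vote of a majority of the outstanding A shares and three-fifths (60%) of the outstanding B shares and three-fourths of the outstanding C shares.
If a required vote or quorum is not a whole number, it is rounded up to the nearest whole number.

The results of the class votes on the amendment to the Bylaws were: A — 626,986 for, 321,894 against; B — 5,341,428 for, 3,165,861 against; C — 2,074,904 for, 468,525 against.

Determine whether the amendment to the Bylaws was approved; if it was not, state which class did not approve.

A: a majority of 1253971 is 626986; 626,986 required, 626,986 in favor — approved.
B: 3/5 of 8901267 = 5340760.20, rounded up to 5340761; 5,340,761 required, 5,341,428 in favor — approved.
C: 3/4 of 2766623 = 2074967.25, rounded up to 2074968; 2,074,968 required, 2,074,904 in favor — not approved.

Not approved — the C shares did not give the required vote.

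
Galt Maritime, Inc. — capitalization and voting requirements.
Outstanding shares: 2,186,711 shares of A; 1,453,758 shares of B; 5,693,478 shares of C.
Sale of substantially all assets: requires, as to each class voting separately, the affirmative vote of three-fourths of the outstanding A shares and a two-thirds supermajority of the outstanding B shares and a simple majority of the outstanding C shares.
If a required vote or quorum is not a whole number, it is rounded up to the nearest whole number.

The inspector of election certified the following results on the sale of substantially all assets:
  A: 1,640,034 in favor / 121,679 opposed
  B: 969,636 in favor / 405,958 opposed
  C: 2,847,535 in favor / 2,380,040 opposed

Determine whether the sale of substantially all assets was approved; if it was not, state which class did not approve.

Approved — every class gave the required vote.

A: 3/4 of 2186711 = 1640033.25, rounded up to 1640034; 1,640,034 required, 1,640,034 in favor — approved.
B: 2/3 of 1453758 = 969172; 969,172 required, 969,636 in favor — approved.
C: a majority of 5693478 is 2846740; 2,846,740 required, 2,847,535 in favor — approved.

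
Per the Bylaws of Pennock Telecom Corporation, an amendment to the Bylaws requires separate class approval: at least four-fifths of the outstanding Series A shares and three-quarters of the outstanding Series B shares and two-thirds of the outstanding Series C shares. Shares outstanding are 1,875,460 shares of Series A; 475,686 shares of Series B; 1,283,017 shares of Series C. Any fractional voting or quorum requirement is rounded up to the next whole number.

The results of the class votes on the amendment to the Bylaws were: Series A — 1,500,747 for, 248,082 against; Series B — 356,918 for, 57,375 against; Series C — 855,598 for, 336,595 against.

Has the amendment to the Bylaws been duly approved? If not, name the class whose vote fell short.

Series A: 4/5 of 1875460 = 1500368; 1,500,368 required, 1,500,747 in favor — approved.
Series B: 3/4 of 475686 = 356764.50, rounded up to 356765; 356,765 required, 356,918 in favor — approved.
Series C: 2/3 of 1283017 = 855344.67, rounded up to 855345; 855,345 required, 855,598 in favor — approved.

Approved — every class gave the required vote.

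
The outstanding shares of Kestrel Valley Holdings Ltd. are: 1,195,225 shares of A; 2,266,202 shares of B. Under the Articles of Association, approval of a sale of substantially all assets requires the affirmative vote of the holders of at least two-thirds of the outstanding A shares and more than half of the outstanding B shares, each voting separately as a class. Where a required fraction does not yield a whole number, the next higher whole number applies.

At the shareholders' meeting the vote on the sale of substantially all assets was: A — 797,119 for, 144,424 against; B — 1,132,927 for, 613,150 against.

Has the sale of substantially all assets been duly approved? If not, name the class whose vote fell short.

A: 2/3 of 1195225 = 796816.67, rounded up to 796817; 796,817 required, 797,119 in favor — approved.
B: a majority of 2266202 is 1133102; 1,133,102 required, 1,132,927 in favor — not approved.

Not approved — the B shares did not give the required vote.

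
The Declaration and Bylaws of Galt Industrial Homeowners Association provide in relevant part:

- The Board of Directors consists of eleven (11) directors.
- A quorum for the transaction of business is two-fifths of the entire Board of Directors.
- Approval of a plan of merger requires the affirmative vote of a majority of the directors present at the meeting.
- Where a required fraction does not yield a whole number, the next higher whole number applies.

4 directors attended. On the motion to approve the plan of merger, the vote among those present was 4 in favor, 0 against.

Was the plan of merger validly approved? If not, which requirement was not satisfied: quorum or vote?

Invalid — quorum requirement not satisfied.

Quorum: 4 present; quorum is 5. Not satisfied.
Vote: the plan of merger requires a majority of the directors present (4). A majority of 4 is 3, so 3 affirmative votes are needed; 4 voted in favor. Satisfied. (Moot — without a quorum no business can be validly transacted.)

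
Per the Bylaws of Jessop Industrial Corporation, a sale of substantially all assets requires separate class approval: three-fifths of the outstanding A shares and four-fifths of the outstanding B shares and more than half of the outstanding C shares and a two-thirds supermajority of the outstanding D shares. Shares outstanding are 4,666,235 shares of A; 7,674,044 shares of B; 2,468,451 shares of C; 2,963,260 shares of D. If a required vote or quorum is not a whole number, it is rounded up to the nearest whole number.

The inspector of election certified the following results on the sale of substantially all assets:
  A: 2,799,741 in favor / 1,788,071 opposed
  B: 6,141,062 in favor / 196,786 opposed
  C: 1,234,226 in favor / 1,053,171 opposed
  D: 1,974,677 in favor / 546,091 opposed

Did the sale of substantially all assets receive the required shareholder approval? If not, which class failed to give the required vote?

A: 3/5 of 4666235 = 2799741; 2,799,741 required, 2,799,741 in favor — approved.
B: 4/5 of 7674044 = 6139235.20, rounded up to 6139236; 6,139,236 required, 6,141,062 in favor — approved.
C: a majority of 2468451 is 1234226; 1,234,226 required, 1,234,226 in favor — approved.
D: 2/3 of 2963260 = 1975506.67, rounded up to 1975507; 1,975,507 required, 1,974,677 in favor — not approved.

Not approved — the D shares did not give the required vote.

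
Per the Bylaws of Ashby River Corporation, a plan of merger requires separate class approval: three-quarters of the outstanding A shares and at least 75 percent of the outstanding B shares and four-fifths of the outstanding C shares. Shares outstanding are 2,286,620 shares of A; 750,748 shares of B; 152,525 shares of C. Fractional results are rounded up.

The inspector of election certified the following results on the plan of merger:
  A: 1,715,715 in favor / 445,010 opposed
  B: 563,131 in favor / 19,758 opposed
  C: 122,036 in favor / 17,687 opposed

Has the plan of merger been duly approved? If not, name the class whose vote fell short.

A: 3/4 of 2286620 = 1714965; 1,714,965 required, 1,715,715 in favor — approved.
B: 3/4 of 750748 = 563061; 563,061 required, 563,131 in favor — approved.
C: 4/5 of 152525 = 122020; 122,020 required, 122,036 in favor — approved.

Approved — every class gave the required vote.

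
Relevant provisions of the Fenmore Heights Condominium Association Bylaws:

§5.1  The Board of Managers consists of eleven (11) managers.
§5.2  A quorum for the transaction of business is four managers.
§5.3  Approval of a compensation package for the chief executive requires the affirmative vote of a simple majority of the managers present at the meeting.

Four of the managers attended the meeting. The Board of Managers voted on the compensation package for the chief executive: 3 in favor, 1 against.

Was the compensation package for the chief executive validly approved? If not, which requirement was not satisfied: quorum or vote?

Valid — all requirements satisfied.

Quorum: 4 present; quorum is 4. Satisfied.
Vote: the compensation package for the chief executive requires a majority of the managers present (4). A majority of 4 is 3, so 3 affirmative votes are needed; 3 voted in favor. Satisfied.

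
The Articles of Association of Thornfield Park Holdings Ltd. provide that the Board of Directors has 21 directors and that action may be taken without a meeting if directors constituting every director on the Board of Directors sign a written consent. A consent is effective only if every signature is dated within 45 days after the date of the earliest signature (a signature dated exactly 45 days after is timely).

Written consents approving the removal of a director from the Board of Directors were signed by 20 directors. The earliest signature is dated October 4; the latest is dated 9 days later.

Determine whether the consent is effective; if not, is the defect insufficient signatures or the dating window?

Signatures required: all of 21 — unanimous means all 21, so 21 needed; 20 signed. Insufficient.
Dating window: the latest signature is 9 days after the earliest; the limit is 45 days. Within the window.

Not effective — insufficient signatures.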